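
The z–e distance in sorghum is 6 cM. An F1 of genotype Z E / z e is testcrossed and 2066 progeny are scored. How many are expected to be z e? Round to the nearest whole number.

A map distance of 6 cM corresponds to a recombination frequency of 0.060.
The F1 is Z E / z e, so z e is a parental gamete class with expected frequency (1 − r)/2 = 0.940/2 = 0.4700.
Expected number = 0.4700 × 2066 = 971.02 ≈ 971.

971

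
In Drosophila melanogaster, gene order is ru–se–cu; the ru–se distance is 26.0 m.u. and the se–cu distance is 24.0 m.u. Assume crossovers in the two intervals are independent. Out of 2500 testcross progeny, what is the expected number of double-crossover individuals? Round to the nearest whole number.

156

Map distances give recombination frequencies of 0.260 and 0.240 for the two intervals.
With no interference, expected double-crossover frequency = 0.260 × 0.240 = 0.06240.
Expected number = 0.06240 × 2500 = 156.00 ≈ 156.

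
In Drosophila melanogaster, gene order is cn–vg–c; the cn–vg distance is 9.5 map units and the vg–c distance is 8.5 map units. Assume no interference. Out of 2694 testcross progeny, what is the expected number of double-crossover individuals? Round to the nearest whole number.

22

Map distances give recombination frequencies of 0.095 and 0.085 for the two intervals.
With no interference, expected double-crossover frequency = 0.095 × 0.085 = 0.00808.
Expected number = 0.00808 × 2694 = 21.75 ≈ 22.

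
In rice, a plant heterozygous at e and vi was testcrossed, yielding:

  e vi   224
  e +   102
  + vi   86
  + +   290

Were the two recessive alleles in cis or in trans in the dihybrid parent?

cis

The two most frequent classes are + + (290) and e vi (224); these are the parental (non-recombinant) types.
So the F1 carried + + on one chromosome and e vi on the other — the recessive alleles are on the same chromosome (cis / coupling).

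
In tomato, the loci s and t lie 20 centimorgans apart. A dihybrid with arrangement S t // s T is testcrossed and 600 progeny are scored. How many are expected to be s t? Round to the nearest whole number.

A map distance of 20 centimorgans corresponds to a recombination frequency of 0.200.
The F1 is S t / s T, so s t is a recombinant gamete class with expected frequency r/2 = 0.200/2 = 0.1000.
Expected number = 0.1000 × 600 = 60.00 ≈ 60.

60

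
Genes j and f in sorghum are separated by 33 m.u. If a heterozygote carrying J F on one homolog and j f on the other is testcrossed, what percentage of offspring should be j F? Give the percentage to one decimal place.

A map distance of 33 m.u. corresponds to a recombination frequency of 0.330.
The F1 is J F / j f, so j F is a recombinant gamete class with expected frequency r/2 = 0.330/2 = 0.1650.
That is 0.1650 = 16.5% of the progeny.

16.5%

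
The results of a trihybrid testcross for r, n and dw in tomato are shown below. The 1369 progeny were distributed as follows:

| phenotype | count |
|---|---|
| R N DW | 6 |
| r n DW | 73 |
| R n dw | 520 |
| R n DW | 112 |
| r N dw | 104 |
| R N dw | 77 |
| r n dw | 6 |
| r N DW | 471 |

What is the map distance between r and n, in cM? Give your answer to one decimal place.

11.8 cM

The two most frequent reciprocal classes, R n dw and r N DW, are the parental types, so the F1 was R n dw / r N DW.
The two rarest classes, r n dw and R N DW, are the double crossovers. Comparing them with the parentals, only the r allele has switched, so r is the middle locus and the order is n – r – dw.
Crossovers in the n–r interval produce the single-crossover classes R N dw and r n DW (77 + 73 = 150) plus the double crossovers (12).
RF(n–r) = (150 + 12) / 1369 = 162/1369 = 0.1183 → 11.8 cM.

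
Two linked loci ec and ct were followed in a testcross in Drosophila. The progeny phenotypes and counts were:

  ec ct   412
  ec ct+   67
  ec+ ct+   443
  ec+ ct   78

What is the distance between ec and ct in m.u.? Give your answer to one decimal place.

The two most frequent classes, ec+ ct+ (443) and ec ct (412), are the parental types, so the F1 was ec+ ct+ / ec ct.
The recombinant classes are ec+ ct and ec ct+: 78 + 67 = 145.
Recombination frequency = 145/1000 = 0.1450 ≈ 14.5%, i.e. 14.5 m.u.

14.5 m.u.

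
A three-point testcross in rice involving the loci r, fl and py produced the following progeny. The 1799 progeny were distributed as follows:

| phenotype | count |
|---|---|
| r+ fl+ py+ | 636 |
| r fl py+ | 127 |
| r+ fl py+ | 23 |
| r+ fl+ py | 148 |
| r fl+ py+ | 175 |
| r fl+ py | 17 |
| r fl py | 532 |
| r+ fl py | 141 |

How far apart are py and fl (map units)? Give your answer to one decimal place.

The two most frequent reciprocal classes, r+ fl+ py+ and r fl py, are the parental types, so the F1 was r+ fl+ py+ / r fl py.
The two rarest classes, r+ fl py+ and r fl+ py, are the double crossovers. Comparing them with the parentals, only the fl allele has switched, so fl is the middle locus and the order is py – fl – r.
Crossovers in the py–fl interval produce the single-crossover classes r+ fl+ py and r fl py+ (148 + 127 = 275) plus the double crossovers (40).
RF(py–fl) = (275 + 40) / 1799 = 315/1799 = 0.1751 → 17.5 map units.

17.5 map units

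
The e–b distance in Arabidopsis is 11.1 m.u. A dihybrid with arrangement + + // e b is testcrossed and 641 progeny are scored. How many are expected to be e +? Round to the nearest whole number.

A map distance of 11.1 m.u. corresponds to a recombination frequency of 0.111.
The F1 is + + / e b, so e + is a recombinant gamete class with expected frequency r/2 = 0.111/2 = 0.0555.
Expected number = 0.0555 × 641 = 35.58 ≈ 36.

36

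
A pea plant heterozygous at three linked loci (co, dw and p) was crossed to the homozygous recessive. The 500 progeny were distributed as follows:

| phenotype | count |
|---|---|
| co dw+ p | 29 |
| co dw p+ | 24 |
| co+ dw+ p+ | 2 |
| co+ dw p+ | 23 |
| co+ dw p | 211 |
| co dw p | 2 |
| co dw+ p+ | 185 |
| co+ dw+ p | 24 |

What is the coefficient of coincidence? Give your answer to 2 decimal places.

0.69

The two most frequent reciprocal classes, co dw+ p+ and co+ dw p, are the parental types, so the F1 was co dw+ p+ / co+ dw p.
The two rarest classes, co+ dw+ p+ and co dw p, are the double crossovers. Comparing them with the parentals, only the co allele has switched, so co is the middle locus and the order is p – co – dw.
p–co: (52 + 4)/500 = 0.1120; co–dw: (48 + 4)/500 = 0.1040.
Expected DCO frequency = 0.1120 × 0.1040 ≈ 0.01165; observed = 4/500 ≈ 0.00800.
Coefficient of coincidence = 0.00800/0.01165 ≈ 0.69.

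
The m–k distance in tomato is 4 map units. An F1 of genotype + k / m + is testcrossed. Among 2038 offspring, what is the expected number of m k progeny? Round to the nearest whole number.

41

A map distance of 4 map units corresponds to a recombination frequency of 0.040.
The F1 is + k / m +, so m k is a recombinant gamete class with expected frequency r/2 = 0.040/2 = 0.0200.
Expected number = 0.0200 × 2038 = 40.76 ≈ 41.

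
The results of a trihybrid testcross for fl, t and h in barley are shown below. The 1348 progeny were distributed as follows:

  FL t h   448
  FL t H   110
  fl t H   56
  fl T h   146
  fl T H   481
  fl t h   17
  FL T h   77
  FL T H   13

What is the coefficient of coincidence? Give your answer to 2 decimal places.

The two most frequent reciprocal classes, fl T H and FL t h, are the parental types, so the F1 was fl T H / FL t h.
The two rarest classes, FL T H and fl t h, are the double crossovers. Comparing them with the parentals, only the fl allele has switched, so fl is the middle locus and the order is h – fl – t.
h–fl: (256 + 30)/1348 = 0.2122; fl–t: (133 + 30)/1348 = 0.1209.
Expected DCO frequency = 0.2122 × 0.1209 ≈ 0.02565; observed = 30/1348 ≈ 0.02226.
Coefficient of coincidence = 0.02226/0.02565 ≈ 0.87.

0.87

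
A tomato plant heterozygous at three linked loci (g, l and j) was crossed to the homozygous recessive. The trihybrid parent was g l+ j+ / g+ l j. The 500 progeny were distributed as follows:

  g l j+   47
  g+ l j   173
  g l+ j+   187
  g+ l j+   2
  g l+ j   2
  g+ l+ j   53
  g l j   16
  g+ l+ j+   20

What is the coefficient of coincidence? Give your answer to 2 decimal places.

0.48

The two rarest classes, g l+ j and g+ l j+, are the double crossovers. Comparing them with the parentals, only the j allele has switched, so j is the middle locus and the order is g – j – l.
g–j: (36 + 4)/500 = 0.0800; j–l: (100 + 4)/500 = 0.2080.
Expected DCO frequency = 0.0800 × 0.2080 ≈ 0.01664; observed = 4/500 ≈ 0.00800.
Coefficient of coincidence = 0.00800/0.01664 ≈ 0.48.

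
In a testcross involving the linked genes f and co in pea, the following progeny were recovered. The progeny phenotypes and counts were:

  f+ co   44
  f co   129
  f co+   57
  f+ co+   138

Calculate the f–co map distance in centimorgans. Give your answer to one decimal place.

The two most frequent classes, f+ co+ (138) and f co (129), are the parental types, so the F1 was f+ co+ / f co.
The recombinant classes are f+ co and f co+: 44 + 57 = 101.
Recombination frequency = 101/368 = 0.2745 ≈ 27.4%, i.e. 27.4 centimorgans.

27.4 centimorgans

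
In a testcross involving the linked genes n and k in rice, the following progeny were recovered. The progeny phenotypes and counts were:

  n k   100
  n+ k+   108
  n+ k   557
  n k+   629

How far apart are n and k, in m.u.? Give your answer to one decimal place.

14.9 m.u.

The two most frequent classes, n+ k (557) and n k+ (629), are the parental types, so the F1 was n+ k / n k+.
The recombinant classes are n+ k+ and n k: 108 + 100 = 208.
Recombination frequency = 208/1394 = 0.1492 ≈ 14.9%, i.e. 14.9 m.u.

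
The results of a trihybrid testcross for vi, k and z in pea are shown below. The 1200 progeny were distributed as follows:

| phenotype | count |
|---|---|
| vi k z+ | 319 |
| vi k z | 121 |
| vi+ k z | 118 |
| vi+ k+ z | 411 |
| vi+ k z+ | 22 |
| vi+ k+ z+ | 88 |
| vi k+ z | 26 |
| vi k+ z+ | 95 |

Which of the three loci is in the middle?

The two most frequent reciprocal classes, vi+ k+ z and vi k z+, are the parental types, so the F1 was vi+ k+ z / vi k z+.
The two rarest classes, vi k+ z and vi+ k z+, are the double crossovers. Comparing them with the parentals, only the vi allele has switched, so vi is the middle locus and the order is z – vi – k.

vi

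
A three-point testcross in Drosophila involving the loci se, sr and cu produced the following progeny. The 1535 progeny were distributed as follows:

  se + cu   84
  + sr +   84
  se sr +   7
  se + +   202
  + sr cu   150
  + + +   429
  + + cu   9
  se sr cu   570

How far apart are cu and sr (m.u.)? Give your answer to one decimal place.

The two most frequent reciprocal classes, + + + and se sr cu, are the parental types, so the F1 was + + + / se sr cu.
The two rarest classes, + + cu and se sr +, are the double crossovers. Comparing them with the parentals, only the cu allele has switched, so cu is the middle locus and the order is se – cu – sr.
Crossovers in the cu–sr interval produce the single-crossover classes + sr + and se + cu (84 + 84 = 168) plus the double crossovers (16).
RF(cu–sr) = (168 + 16) / 1535 = 184/1535 = 0.1199 → 12.0 m.u.

12.0 m.u.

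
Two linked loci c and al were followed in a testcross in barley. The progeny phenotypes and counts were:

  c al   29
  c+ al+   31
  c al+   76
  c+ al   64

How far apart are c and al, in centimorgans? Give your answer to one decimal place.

The two most frequent classes, c+ al (64) and c al+ (76), are the parental types, so the F1 was c+ al / c al+.
The recombinant classes are c+ al+ and c al: 31 + 29 = 60.
Recombination frequency = 60/200 = 0.3000 ≈ 30.0%, i.e. 30.0 centimorgans.

30.0 centimorgans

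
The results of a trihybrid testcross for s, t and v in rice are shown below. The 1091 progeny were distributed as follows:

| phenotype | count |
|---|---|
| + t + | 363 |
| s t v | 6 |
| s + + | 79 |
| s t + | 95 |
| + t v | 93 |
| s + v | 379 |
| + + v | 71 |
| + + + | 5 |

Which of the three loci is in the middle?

t

The two most frequent reciprocal classes, s + v and + t +, are the parental types, so the F1 was s + v / + t +.
The two rarest classes, s t v and + + +, are the double crossovers. Comparing them with the parentals, only the t allele has switched, so t is the middle locus and the order is s – t – v.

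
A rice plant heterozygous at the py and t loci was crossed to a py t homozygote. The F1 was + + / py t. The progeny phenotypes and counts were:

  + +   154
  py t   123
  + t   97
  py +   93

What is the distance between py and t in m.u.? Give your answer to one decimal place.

40.7 m.u.

The recombinant classes are + t and py +: 97 + 93 = 190.
Recombination frequency = 190/467 = 0.4069 ≈ 40.7%, i.e. 40.7 m.u.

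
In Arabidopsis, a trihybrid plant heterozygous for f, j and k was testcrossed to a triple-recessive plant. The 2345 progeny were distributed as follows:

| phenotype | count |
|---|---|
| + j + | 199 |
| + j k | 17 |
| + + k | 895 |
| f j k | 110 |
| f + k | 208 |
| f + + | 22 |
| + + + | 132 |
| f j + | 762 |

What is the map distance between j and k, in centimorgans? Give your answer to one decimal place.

12.0 centimorgans

The two most frequent reciprocal classes, f j + and + + k, are the parental types, so the F1 was f j + / + + k.
The two rarest classes, f + + and + j k, are the double crossovers. Comparing them with the parentals, only the j allele has switched, so j is the middle locus and the order is k – j – f.
Crossovers in the k–j interval produce the single-crossover classes f j k and + + + (110 + 132 = 242) plus the double crossovers (39).
RF(k–j) = (242 + 39) / 2345 = 281/2345 = 0.1198 → 12.0 centimorgans.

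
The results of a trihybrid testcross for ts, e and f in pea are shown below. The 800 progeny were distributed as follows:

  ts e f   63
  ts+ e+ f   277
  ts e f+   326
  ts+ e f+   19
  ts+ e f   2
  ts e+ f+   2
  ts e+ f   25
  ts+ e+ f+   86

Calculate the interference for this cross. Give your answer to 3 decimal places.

0.564

The two most frequent reciprocal classes, ts e f+ and ts+ e+ f, are the parental types, so the F1 was ts e f+ / ts+ e+ f.
The two rarest classes, ts e+ f+ and ts+ e f, are the double crossovers. Comparing them with the parentals, only the e allele has switched, so e is the middle locus and the order is ts – e – f.
ts–e: (44 + 4)/800 = 0.0600; e–f: (149 + 4)/800 = 0.1913.
Expected DCO frequency = 0.0600 × 0.1913 ≈ 0.01148; observed = 4/800 ≈ 0.00500.
Coefficient of coincidence = 0.00500/0.01148 ≈ 0.436; interference = 1 − 0.436 = 0.564.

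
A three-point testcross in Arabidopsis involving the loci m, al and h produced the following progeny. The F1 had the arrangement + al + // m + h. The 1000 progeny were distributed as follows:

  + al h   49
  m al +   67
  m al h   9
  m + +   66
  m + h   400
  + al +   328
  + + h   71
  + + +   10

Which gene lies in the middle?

al

The two rarest classes, + + + and m al h, are the double crossovers. Comparing them with the parentals, only the al allele has switched, so al is the middle locus and the order is h – al – m.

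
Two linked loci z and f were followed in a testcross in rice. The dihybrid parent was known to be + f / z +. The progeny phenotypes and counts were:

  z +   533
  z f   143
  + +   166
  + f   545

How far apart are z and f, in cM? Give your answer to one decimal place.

22.3 cM

The recombinant classes are + + and z f: 166 + 143 = 309.
Recombination frequency = 309/1387 = 0.2228 ≈ 22.3%, i.e. 22.3 cM.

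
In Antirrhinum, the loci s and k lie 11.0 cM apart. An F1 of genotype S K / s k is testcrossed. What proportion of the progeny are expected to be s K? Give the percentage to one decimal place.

A map distance of 11.0 cM corresponds to a recombination frequency of 0.110.
The F1 is S K / s k, so s K is a recombinant gamete class with expected frequency r/2 = 0.110/2 = 0.0550.
That is 0.0550 = 5.5% of the progeny.

5.5%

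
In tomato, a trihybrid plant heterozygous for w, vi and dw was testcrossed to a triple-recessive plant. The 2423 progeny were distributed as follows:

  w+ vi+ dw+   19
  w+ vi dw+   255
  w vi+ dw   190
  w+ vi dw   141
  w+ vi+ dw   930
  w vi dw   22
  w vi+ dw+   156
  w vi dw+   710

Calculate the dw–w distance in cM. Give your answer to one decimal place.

20.1 cM

The two most frequent reciprocal classes, w+ vi+ dw and w vi dw+, are the parental types, so the F1 was w+ vi+ dw / w vi dw+.
The two rarest classes, w+ vi+ dw+ and w vi dw, are the double crossovers. Comparing them with the parentals, only the dw allele has switched, so dw is the middle locus and the order is vi – dw – w.
Crossovers in the dw–w interval produce the single-crossover classes w vi+ dw and w+ vi dw+ (190 + 255 = 445) plus the double crossovers (41).
RF(dw–w) = (445 + 41) / 2423 = 486/2423 = 0.2006 → 20.1 cM.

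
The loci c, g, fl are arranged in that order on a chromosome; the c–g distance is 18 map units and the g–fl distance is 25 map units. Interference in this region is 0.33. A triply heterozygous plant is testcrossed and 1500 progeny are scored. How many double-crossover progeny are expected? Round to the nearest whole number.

45

Map distances give recombination frequencies of 0.180 and 0.250 for the two intervals.
With interference 0.33 (so coincidence = 0.67), expected double-crossover frequency = 0.180 × 0.250 × 0.67 = 0.03015.
Expected number = 0.03015 × 1500 = 45.22 ≈ 45.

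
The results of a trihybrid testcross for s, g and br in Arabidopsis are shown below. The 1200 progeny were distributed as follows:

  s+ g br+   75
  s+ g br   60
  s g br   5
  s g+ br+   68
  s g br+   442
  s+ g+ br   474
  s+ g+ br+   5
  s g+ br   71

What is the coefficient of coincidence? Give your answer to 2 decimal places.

The two most frequent reciprocal classes, s+ g+ br and s g br+, are the parental types, so the F1 was s+ g+ br / s g br+.
The two rarest classes, s+ g+ br+ and s g br, are the double crossovers. Comparing them with the parentals, only the br allele has switched, so br is the middle locus and the order is g – br – s.
g–br: (128 + 10)/1200 = 0.1150; br–s: (146 + 10)/1200 = 0.1300.
Expected DCO frequency = 0.1150 × 0.1300 ≈ 0.01495; observed = 10/1200 ≈ 0.00833.
Coefficient of coincidence = 0.00833/0.01495 ≈ 0.56.

0.56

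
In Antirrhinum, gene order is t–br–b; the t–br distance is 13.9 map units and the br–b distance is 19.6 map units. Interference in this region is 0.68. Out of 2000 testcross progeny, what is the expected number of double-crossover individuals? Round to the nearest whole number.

Map distances give recombination frequencies of 0.139 and 0.196 for the two intervals.
With interference 0.68 (so coincidence = 0.32), expected double-crossover frequency = 0.139 × 0.196 × 0.32 = 0.00872.
Expected number = 0.00872 × 2000 = 17.44 ≈ 17.

17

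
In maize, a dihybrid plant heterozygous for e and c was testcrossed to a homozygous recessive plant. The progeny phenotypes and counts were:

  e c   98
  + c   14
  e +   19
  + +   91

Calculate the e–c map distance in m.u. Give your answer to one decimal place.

The two most frequent classes, + + (91) and e c (98), are the parental types, so the F1 was + + / e c.
The recombinant classes are + c and e +: 14 + 19 = 33.
Recombination frequency = 33/222 = 0.1486 ≈ 14.9%, i.e. 14.9 m.u.

14.9 m.u.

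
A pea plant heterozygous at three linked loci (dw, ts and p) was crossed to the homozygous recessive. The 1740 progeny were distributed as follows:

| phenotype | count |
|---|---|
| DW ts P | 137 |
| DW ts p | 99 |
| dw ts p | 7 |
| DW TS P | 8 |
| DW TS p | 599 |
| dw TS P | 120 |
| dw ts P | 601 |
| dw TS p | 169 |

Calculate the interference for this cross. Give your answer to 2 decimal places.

The two most frequent reciprocal classes, DW TS p and dw ts P, are the parental types, so the F1 was DW TS p / dw ts P.
The two rarest classes, DW TS P and dw ts p, are the double crossovers. Comparing them with the parentals, only the p allele has switched, so p is the middle locus and the order is ts – p – dw.
ts–p: (219 + 15)/1740 = 0.1345; p–dw: (306 + 15)/1740 = 0.1845.
Expected DCO frequency = 0.1345 × 0.1845 ≈ 0.02482; observed = 15/1740 ≈ 0.00862.
Coefficient of coincidence = 0.00862/0.02482 ≈ 0.35; interference = 1 − 0.35 = 0.65.

0.65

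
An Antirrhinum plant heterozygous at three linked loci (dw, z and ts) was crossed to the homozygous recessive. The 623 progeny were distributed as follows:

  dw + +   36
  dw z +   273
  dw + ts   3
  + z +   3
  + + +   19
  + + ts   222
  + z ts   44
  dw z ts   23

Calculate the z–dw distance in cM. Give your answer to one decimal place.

13.8 cM

The two most frequent reciprocal classes, + + ts and dw z +, are the parental types, so the F1 was + + ts / dw z +.
The two rarest classes, dw + ts and + z +, are the double crossovers. Comparing them with the parentals, only the dw allele has switched, so dw is the middle locus and the order is z – dw – ts.
Crossovers in the z–dw interval produce the single-crossover classes + z ts and dw + + (44 + 36 = 80) plus the double crossovers (6).
RF(z–dw) = (80 + 6) / 623 = 86/623 = 0.1380 → 13.8 cM.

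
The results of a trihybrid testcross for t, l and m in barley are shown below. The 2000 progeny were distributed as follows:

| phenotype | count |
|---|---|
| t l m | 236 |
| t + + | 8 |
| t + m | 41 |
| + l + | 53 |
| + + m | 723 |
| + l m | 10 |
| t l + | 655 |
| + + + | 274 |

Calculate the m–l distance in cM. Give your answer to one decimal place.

26.4 cM

The two most frequent reciprocal classes, + + m and t l +, are the parental types, so the F1 was + + m / t l +.
The two rarest classes, + l m and t + +, are the double crossovers. Comparing them with the parentals, only the l allele has switched, so l is the middle locus and the order is t – l – m.
Crossovers in the l–m interval produce the single-crossover classes + + + and t l m (274 + 236 = 510) plus the double crossovers (18).
RF(l–m) = (510 + 18) / 2000 = 528/2000 = 0.2640 → 26.4 cM.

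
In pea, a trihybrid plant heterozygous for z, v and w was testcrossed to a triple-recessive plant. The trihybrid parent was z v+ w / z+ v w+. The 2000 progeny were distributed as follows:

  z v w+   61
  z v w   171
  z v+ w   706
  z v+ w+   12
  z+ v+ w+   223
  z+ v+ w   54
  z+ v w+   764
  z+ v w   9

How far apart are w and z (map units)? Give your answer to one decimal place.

The two rarest classes, z v+ w+ and z+ v w, are the double crossovers. Comparing them with the parentals, only the w allele has switched, so w is the middle locus and the order is v – w – z.
Crossovers in the w–z interval produce the single-crossover classes z+ v+ w and z v w+ (54 + 61 = 115) plus the double crossovers (21).
RF(w–z) = (115 + 21) / 2000 = 136/2000 = 0.0680 → 6.8 map units.

6.8 map units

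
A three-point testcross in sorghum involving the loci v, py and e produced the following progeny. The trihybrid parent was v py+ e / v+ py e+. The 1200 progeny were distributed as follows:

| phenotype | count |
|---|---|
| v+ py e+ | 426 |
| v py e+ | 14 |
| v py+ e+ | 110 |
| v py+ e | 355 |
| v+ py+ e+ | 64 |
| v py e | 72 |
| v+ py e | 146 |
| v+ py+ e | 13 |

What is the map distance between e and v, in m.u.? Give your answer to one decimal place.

23.6 m.u.

The two rarest classes, v+ py+ e and v py e+, are the double crossovers. Comparing them with the parentals, only the v allele has switched, so v is the middle locus and the order is e – v – py.
Crossovers in the e–v interval produce the single-crossover classes v py+ e+ and v+ py e (110 + 146 = 256) plus the double crossovers (27).
RF(e–v) = (256 + 27) / 1200 = 283/1200 = 0.2358 → 23.6 m.u.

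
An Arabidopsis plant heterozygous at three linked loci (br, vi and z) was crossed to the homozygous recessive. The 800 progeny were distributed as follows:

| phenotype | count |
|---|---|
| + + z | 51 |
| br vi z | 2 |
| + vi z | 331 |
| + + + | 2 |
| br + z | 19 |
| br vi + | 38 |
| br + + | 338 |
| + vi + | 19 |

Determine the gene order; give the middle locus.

br

The two most frequent reciprocal classes, + vi z and br + +, are the parental types, so the F1 was + vi z / br + +.
The two rarest classes, br vi z and + + +, are the double crossovers. Comparing them with the parentals, only the br allele has switched, so br is the middle locus and the order is z – br – vi.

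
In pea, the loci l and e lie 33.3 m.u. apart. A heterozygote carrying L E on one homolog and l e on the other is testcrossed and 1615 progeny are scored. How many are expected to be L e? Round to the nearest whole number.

269

A map distance of 33.3 m.u. corresponds to a recombination frequency of 0.333.
The F1 is L E / l e, so L e is a recombinant gamete class with expected frequency r/2 = 0.333/2 = 0.1665.
Expected number = 0.1665 × 1615 = 268.90 ≈ 269.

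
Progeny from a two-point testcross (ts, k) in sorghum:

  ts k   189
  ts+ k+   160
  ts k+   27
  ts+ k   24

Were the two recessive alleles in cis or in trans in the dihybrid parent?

cis

The two most frequent classes are ts+ k+ (160) and ts k (189); these are the parental (non-recombinant) types.
So the F1 carried ts+ k+ on one chromosome and ts k on the other — the recessive alleles are on the same chromosome (cis / coupling).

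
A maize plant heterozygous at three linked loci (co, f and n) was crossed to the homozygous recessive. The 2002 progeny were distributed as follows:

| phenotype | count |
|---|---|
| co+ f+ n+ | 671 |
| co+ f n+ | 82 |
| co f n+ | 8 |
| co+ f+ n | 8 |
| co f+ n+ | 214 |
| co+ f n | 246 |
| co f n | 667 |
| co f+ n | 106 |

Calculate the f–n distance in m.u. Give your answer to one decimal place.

10.2 m.u.

The two most frequent reciprocal classes, co+ f+ n+ and co f n, are the parental types, so the F1 was co+ f+ n+ / co f n.
The two rarest classes, co+ f+ n and co f n+, are the double crossovers. Comparing them with the parentals, only the n allele has switched, so n is the middle locus and the order is f – n – co.
Crossovers in the f–n interval produce the single-crossover classes co+ f n+ and co f+ n (82 + 106 = 188) plus the double crossovers (16).
RF(f–n) = (188 + 16) / 2002 = 204/2002 = 0.1019 → 10.2 m.u.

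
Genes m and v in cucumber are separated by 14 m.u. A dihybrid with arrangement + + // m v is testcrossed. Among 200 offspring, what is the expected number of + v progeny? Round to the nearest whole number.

A map distance of 14 m.u. corresponds to a recombination frequency of 0.140.
The F1 is + + / m v, so + v is a recombinant gamete class with expected frequency r/2 = 0.140/2 = 0.0700.
Expected number = 0.0700 × 200 = 14.00 ≈ 14.

14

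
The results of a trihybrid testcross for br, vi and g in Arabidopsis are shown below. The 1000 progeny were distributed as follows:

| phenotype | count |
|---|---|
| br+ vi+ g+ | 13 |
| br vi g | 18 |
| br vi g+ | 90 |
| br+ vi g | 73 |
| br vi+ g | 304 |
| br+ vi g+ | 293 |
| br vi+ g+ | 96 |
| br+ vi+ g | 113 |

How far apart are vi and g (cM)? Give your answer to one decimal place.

The two most frequent reciprocal classes, br+ vi g+ and br vi+ g, are the parental types, so the F1 was br+ vi g+ / br vi+ g.
The two rarest classes, br+ vi+ g+ and br vi g, are the double crossovers. Comparing them with the parentals, only the vi allele has switched, so vi is the middle locus and the order is br – vi – g.
Crossovers in the vi–g interval produce the single-crossover classes br+ vi g and br vi+ g+ (73 + 96 = 169) plus the double crossovers (31).
RF(vi–g) = (169 + 31) / 1000 = 200/1000 = 0.2000 → 20.0 cM.

20.0 cM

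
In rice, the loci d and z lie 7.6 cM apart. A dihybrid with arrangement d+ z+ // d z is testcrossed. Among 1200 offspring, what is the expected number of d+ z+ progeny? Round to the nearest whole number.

554

A map distance of 7.6 cM corresponds to a recombination frequency of 0.076.
The F1 is d+ z+ / d z, so d+ z+ is a parental gamete class with expected frequency (1 − r)/2 = 0.924/2 = 0.4620.
Expected number = 0.4620 × 1200 = 554.40 ≈ 554.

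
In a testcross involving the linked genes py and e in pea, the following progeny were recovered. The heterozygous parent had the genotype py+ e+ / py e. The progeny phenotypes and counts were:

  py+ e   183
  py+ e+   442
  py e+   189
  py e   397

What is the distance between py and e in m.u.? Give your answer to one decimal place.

The recombinant classes are py+ e and py e+: 183 + 189 = 372.
Recombination frequency = 372/1211 = 0.3072 ≈ 30.7%, i.e. 30.7 m.u.

30.7 m.u.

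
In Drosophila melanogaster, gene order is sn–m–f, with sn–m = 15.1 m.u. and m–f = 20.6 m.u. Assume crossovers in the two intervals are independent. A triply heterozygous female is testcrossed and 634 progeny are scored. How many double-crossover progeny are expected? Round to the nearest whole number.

Map distances give recombination frequencies of 0.151 and 0.206 for the two intervals.
With no interference, expected double-crossover frequency = 0.151 × 0.206 = 0.03111.
Expected number = 0.03111 × 634 = 19.72 ≈ 20.

20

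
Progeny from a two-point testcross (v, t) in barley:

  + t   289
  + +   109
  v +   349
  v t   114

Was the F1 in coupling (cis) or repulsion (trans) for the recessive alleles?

trans

The two most frequent classes are + t (289) and v + (349); these are the parental (non-recombinant) types.
So the F1 carried + t on one chromosome and v + on the other — the recessive alleles are on opposite chromosomes (trans / repulsion).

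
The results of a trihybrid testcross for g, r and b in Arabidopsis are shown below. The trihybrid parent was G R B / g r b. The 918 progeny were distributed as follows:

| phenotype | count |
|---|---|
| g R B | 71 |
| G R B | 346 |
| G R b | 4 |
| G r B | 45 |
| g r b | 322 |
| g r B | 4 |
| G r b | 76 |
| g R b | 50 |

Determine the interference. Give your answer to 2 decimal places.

0.54

The two rarest classes, G R b and g r B, are the double crossovers. Comparing them with the parentals, only the b allele has switched, so b is the middle locus and the order is g – b – r.
g–b: (147 + 8)/918 = 0.1688; b–r: (95 + 8)/918 = 0.1122.
Expected DCO frequency = 0.1688 × 0.1122 ≈ 0.01894; observed = 8/918 ≈ 0.00871.
Coefficient of coincidence = 0.00871/0.01894 ≈ 0.46; interference = 1 − 0.46 = 0.54.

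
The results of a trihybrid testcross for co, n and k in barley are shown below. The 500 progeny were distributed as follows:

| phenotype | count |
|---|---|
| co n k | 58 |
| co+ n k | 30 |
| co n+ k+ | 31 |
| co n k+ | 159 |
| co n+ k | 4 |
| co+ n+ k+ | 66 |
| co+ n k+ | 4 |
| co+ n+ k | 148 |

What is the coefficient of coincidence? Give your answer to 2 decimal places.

0.44

The two most frequent reciprocal classes, co+ n+ k and co n k+, are the parental types, so the F1 was co+ n+ k / co n k+.
The two rarest classes, co n+ k and co+ n k+, are the double crossovers. Comparing them with the parentals, only the co allele has switched, so co is the middle locus and the order is n – co – k.
n–co: (61 + 8)/500 = 0.1380; co–k: (124 + 8)/500 = 0.2640.
Expected DCO frequency = 0.1380 × 0.2640 ≈ 0.03643; observed = 8/500 ≈ 0.01600.
Coefficient of coincidence = 0.01600/0.03643 ≈ 0.44.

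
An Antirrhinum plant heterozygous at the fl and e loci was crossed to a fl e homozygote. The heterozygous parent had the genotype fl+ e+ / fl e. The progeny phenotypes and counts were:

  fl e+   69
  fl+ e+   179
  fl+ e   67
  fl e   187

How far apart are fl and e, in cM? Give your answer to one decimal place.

27.1 cM

The recombinant classes are fl+ e and fl e+: 67 + 69 = 136.
Recombination frequency = 136/502 = 0.2709 ≈ 27.1%, i.e. 27.1 cM.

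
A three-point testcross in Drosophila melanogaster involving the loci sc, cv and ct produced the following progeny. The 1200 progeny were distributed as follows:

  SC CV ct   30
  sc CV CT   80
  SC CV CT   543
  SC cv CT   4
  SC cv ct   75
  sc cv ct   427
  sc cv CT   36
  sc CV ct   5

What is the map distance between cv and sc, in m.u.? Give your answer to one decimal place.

13.7 m.u.

The two most frequent reciprocal classes, sc cv ct and SC CV CT, are the parental types, so the F1 was sc cv ct / SC CV CT.
The two rarest classes, sc CV ct and SC cv CT, are the double crossovers. Comparing them with the parentals, only the cv allele has switched, so cv is the middle locus and the order is ct – cv – sc.
Crossovers in the cv–sc interval produce the single-crossover classes SC cv ct and sc CV CT (75 + 80 = 155) plus the double crossovers (9).
RF(cv–sc) = (155 + 9) / 1200 = 164/1200 = 0.1367 → 13.7 m.u.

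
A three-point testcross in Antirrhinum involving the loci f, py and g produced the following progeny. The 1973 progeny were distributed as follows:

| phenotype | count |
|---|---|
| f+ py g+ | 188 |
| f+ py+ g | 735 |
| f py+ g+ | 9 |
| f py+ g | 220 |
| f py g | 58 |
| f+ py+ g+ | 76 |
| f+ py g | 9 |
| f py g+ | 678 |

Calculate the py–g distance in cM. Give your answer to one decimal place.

7.7 cM

The two most frequent reciprocal classes, f+ py+ g and f py g+, are the parental types, so the F1 was f+ py+ g / f py g+.
The two rarest classes, f+ py g and f py+ g+, are the double crossovers. Comparing them with the parentals, only the py allele has switched, so py is the middle locus and the order is f – py – g.
Crossovers in the py–g interval produce the single-crossover classes f+ py+ g+ and f py g (76 + 58 = 134) plus the double crossovers (18).
RF(py–g) = (134 + 18) / 1973 = 152/1973 = 0.0770 → 7.7 cM.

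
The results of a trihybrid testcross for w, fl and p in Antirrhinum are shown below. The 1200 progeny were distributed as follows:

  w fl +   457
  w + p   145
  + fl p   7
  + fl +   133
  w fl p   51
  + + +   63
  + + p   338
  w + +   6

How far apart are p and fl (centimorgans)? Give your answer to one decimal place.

The two most frequent reciprocal classes, + + p and w fl +, are the parental types, so the F1 was + + p / w fl +.
The two rarest classes, + fl p and w + +, are the double crossovers. Comparing them with the parentals, only the fl allele has switched, so fl is the middle locus and the order is p – fl – w.
Crossovers in the p–fl interval produce the single-crossover classes + + + and w fl p (63 + 51 = 114) plus the double crossovers (13).
RF(p–fl) = (114 + 13) / 1200 = 127/1200 = 0.1058 → 10.6 centimorgans.

10.6 centimorgans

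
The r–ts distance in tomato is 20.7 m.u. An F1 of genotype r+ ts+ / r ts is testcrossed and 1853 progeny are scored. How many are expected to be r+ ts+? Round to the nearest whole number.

A map distance of 20.7 m.u. corresponds to a recombination frequency of 0.207.
The F1 is r+ ts+ / r ts, so r+ ts+ is a parental gamete class with expected frequency (1 − r)/2 = 0.793/2 = 0.3965.
Expected number = 0.3965 × 1853 = 734.71 ≈ 735.

735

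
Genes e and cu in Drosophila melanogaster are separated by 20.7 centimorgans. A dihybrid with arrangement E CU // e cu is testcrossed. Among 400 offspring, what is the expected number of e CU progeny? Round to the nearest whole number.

A map distance of 20.7 centimorgans corresponds to a recombination frequency of 0.207.
The F1 is E CU / e cu, so e CU is a recombinant gamete class with expected frequency r/2 = 0.207/2 = 0.1035.
Expected number = 0.1035 × 400 = 41.40 ≈ 41.

41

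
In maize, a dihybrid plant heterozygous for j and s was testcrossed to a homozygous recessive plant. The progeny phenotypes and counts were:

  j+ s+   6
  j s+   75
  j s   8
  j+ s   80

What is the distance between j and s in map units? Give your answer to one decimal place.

8.3 map units

The two most frequent classes, j+ s (80) and j s+ (75), are the parental types, so the F1 was j+ s / j s+.
The recombinant classes are j+ s+ and j s: 6 + 8 = 14.
Recombination frequency = 14/169 = 0.0828 ≈ 8.3%, i.e. 8.3 map units.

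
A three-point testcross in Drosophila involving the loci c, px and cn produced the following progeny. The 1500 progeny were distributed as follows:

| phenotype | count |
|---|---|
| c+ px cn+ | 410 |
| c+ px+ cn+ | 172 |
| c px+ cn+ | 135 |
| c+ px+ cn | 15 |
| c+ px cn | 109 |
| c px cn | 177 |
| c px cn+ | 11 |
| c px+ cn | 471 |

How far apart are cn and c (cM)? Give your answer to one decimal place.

The two most frequent reciprocal classes, c px+ cn and c+ px cn+, are the parental types, so the F1 was c px+ cn / c+ px cn+.
The two rarest classes, c+ px+ cn and c px cn+, are the double crossovers. Comparing them with the parentals, only the c allele has switched, so c is the middle locus and the order is px – c – cn.
Crossovers in the c–cn interval produce the single-crossover classes c px+ cn+ and c+ px cn (135 + 109 = 244) plus the double crossovers (26).
RF(c–cn) = (244 + 26) / 1500 = 270/1500 = 0.1800 → 18.0 cM.

18.0 cM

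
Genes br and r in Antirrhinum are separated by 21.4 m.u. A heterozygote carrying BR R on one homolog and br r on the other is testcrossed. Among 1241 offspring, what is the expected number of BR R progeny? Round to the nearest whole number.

A map distance of 21.4 m.u. corresponds to a recombination frequency of 0.214.
The F1 is BR R / br r, so BR R is a parental gamete class with expected frequency (1 − r)/2 = 0.786/2 = 0.3930.
Expected number = 0.3930 × 1241 = 487.71 ≈ 488.

488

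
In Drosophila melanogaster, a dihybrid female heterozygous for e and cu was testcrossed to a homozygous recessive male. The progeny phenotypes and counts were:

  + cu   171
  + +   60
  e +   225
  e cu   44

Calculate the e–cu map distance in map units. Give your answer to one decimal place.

20.8 map units

The two most frequent classes, + cu (171) and e + (225), are the parental types, so the F1 was + cu / e +.
The recombinant classes are + + and e cu: 60 + 44 = 104.
Recombination frequency = 104/500 = 0.2080 ≈ 20.8%, i.e. 20.8 map units.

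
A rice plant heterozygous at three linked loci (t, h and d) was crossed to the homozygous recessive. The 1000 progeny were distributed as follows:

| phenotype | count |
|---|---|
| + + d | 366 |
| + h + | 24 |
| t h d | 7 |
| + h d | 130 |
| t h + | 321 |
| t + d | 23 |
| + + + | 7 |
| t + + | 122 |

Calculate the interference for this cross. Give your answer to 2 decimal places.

The two most frequent reciprocal classes, + + d and t h +, are the parental types, so the F1 was + + d / t h +.
The two rarest classes, + + + and t h d, are the double crossovers. Comparing them with the parentals, only the d allele has switched, so d is the middle locus and the order is t – d – h.
t–d: (47 + 14)/1000 = 0.0610; d–h: (252 + 14)/1000 = 0.2660.
Expected DCO frequency = 0.0610 × 0.2660 ≈ 0.01623; observed = 14/1000 ≈ 0.01400.
Coefficient of coincidence = 0.01400/0.01623 ≈ 0.86; interference = 1 − 0.86 = 0.14.

0.14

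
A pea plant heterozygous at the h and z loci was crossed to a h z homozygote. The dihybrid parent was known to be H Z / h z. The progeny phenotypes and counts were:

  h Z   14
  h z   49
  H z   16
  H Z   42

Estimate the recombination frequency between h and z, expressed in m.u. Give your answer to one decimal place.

24.8 m.u.

The recombinant classes are H z and h Z: 16 + 14 = 30.
Recombination frequency = 30/121 = 0.2479 ≈ 24.8%, i.e. 24.8 m.u.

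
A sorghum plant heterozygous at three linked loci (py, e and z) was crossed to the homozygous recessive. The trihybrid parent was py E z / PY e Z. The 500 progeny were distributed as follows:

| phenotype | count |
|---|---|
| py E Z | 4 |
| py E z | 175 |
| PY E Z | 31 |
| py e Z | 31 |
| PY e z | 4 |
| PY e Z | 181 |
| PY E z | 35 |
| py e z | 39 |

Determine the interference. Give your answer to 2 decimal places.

0.31

The two rarest classes, py E Z and PY e z, are the double crossovers. Comparing them with the parentals, only the z allele has switched, so z is the middle locus and the order is e – z – py.
e–z: (70 + 8)/500 = 0.1560; z–py: (66 + 8)/500 = 0.1480.
Expected DCO frequency = 0.1560 × 0.1480 ≈ 0.02309; observed = 8/500 ≈ 0.01600.
Coefficient of coincidence = 0.01600/0.02309 ≈ 0.69; interference = 1 − 0.69 = 0.31.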